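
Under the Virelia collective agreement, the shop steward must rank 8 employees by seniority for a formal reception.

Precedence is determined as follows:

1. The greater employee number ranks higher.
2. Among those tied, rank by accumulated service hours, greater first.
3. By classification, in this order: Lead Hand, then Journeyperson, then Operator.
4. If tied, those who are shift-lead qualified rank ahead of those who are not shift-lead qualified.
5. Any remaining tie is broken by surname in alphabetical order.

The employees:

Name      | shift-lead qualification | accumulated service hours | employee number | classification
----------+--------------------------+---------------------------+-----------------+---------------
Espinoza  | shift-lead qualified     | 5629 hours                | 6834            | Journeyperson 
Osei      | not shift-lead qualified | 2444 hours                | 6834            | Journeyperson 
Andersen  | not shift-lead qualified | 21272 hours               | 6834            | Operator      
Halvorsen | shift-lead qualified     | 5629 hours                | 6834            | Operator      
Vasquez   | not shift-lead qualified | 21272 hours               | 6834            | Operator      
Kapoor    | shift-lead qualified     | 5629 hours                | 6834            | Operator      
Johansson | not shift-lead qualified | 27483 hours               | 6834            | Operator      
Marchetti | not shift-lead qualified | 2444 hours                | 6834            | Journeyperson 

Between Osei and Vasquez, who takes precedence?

By employee number (higher first): Johansson, Andersen, Vasquez, Espinoza, Halvorsen, Kapoor, Marchetti and Osei (each 6834).
Among Johansson, Andersen, Vasquez, Espinoza, Halvorsen, Kapoor, Marchetti and Osei, by accumulated service hours (higher first): Johansson (27483 hours) before Andersen and Vasquez (21272 hours) before Espinoza, Halvorsen and Kapoor (5629 hours) before Marchetti and Osei (2444 hours).
Andersen and Vasquez are each Operator, so the next rule applies.
Andersen and Vasquez are each not shift-lead qualified, so the next rule applies.
Among Andersen and Vasquez, alphabetically by surname: Andersen before Vasquez.
Among Espinoza, Halvorsen and Kapoor, by classification: Espinoza (Journeyperson) before Halvorsen and Kapoor (Operator).
Halvorsen and Kapoor are each shift-lead qualified, so the next rule applies.
Among Halvorsen and Kapoor, alphabetically by surname: Halvorsen before Kapoor.
Marchetti and Osei are each Journeyperson, so the next rule applies.
Marchetti and Osei are each not shift-lead qualified, so the next rule applies.
Among Marchetti and Osei, alphabetically by surname: Marchetti before Osei.
So Vasquez takes precedence.

Vasquez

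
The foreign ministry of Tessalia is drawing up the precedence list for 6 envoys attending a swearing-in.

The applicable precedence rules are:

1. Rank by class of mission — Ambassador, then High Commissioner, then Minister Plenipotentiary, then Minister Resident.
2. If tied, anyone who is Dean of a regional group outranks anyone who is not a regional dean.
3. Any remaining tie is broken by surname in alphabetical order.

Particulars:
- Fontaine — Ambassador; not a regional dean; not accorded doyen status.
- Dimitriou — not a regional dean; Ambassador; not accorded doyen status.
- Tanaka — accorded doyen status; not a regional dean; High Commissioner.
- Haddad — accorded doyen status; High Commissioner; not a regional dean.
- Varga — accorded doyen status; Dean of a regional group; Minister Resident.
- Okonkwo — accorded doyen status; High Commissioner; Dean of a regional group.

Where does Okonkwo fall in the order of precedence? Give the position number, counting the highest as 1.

3

By class of mission: Dimitriou and Fontaine (Ambassador); then Okonkwo, Haddad and Tanaka (High Commissioner); then Varga (Minister Resident).
Dimitriou and Fontaine are each not a regional dean, so the next rule applies.
Among Dimitriou and Fontaine, alphabetically by surname: Dimitriou before Fontaine.
Among Okonkwo, Haddad and Tanaka, Dean of a regional group before not a regional dean: Okonkwo (Dean of a regional group) before Haddad and Tanaka (not a regional dean).
Among Haddad and Tanaka, alphabetically by surname: Haddad before Tanaka.
Order: Dimitriou, Fontaine, Okonkwo, Haddad, Tanaka, Varga. So position 3.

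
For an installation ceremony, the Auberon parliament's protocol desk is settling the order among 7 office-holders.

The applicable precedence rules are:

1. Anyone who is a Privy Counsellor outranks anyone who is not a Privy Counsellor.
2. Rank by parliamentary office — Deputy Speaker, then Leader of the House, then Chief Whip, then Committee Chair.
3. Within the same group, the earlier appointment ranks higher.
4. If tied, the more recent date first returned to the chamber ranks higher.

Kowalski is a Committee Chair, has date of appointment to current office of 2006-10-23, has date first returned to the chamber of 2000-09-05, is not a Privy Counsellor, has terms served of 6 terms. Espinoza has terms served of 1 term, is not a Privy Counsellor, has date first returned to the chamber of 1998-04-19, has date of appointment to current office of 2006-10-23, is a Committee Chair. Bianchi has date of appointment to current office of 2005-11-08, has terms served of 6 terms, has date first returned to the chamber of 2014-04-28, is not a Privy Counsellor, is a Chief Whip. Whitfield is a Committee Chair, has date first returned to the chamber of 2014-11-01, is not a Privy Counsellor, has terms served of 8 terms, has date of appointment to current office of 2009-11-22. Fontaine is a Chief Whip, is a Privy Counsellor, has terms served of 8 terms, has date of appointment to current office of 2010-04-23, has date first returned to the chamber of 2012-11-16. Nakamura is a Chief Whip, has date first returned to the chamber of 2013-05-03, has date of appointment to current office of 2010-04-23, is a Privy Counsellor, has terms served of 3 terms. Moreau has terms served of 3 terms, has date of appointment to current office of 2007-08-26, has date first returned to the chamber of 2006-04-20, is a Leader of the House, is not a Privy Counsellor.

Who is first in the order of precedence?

By the first rule: Nakamura and Fontaine (both a Privy Counsellor); then Moreau, Bianchi, Kowalski, Espinoza and Whitfield (each not a Privy Counsellor).
Nakamura and Fontaine are each Chief Whip, so the next rule applies.
Nakamura and Fontaine both have date of appointment to current office 2010-04-23, so the next rule applies.
Among Nakamura and Fontaine, by date first returned to the chamber (later first): Nakamura (2013-05-03) before Fontaine (2012-11-16).
Among Moreau, Bianchi, Kowalski, Espinoza and Whitfield, by parliamentary office: Moreau (Leader of the House) before Bianchi (Chief Whip) before Kowalski, Espinoza and Whitfield (Committee Chair).
Among Kowalski, Espinoza and Whitfield, by date of appointment to current office (earlier first): Kowalski and Espinoza (2006-10-23) before Whitfield (2009-11-22).
Among Kowalski and Espinoza, by date first returned to the chamber (later first): Kowalski (2000-09-05) before Espinoza (1998-04-19).
Order: Nakamura, Fontaine, Moreau, Bianchi, Kowalski, Espinoza, Whitfield.

Nakamura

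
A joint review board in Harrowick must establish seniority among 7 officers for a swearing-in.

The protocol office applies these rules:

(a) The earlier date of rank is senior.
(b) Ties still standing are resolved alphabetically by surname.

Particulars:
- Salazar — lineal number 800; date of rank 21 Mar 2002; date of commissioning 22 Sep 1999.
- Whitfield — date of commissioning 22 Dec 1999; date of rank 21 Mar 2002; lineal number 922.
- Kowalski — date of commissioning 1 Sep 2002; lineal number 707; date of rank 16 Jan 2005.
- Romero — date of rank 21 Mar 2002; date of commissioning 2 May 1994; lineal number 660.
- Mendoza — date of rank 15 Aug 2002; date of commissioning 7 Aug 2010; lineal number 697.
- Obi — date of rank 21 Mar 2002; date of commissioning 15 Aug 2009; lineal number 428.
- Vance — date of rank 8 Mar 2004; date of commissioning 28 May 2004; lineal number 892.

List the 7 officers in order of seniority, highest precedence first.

Obi, Romero, Salazar, Whitfield, Mendoza, Vance, Kowalski

By date of rank (earlier first): Obi, Romero, Salazar and Whitfield (each 21 Mar 2002); then Mendoza (15 Aug 2002); then Vance (8 Mar 2004); then Kowalski (16 Jan 2005).
Among Obi, Romero, Salazar and Whitfield, alphabetically by surname: Obi before Romero before Salazar before Whitfield.
Full order: Obi, Romero, Salazar, Whitfield, Mendoza, Vance, Kowalski.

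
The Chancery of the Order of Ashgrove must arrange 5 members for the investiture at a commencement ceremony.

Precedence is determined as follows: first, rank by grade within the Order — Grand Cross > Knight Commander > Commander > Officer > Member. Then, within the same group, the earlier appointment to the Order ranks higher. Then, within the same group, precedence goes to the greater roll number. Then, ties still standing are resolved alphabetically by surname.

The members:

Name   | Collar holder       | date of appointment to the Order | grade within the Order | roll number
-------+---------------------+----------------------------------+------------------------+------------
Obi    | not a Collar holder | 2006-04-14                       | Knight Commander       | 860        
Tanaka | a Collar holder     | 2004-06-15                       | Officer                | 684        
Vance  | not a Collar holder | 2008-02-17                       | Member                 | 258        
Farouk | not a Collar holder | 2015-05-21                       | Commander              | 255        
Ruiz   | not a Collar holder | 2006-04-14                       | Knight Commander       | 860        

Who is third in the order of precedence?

By grade within the Order: Obi and Ruiz (Knight Commander); then Farouk (Commander); then Tanaka (Officer); then Vance (Member).
Obi and Ruiz both have date of appointment to the Order 2006-04-14, so the next rule applies.
Obi and Ruiz both have roll number 860, so the next rule applies.
Among Obi and Ruiz, alphabetically by surname: Obi before Ruiz.
Order: Obi, Ruiz, Farouk, Tanaka, Vance.

Farouk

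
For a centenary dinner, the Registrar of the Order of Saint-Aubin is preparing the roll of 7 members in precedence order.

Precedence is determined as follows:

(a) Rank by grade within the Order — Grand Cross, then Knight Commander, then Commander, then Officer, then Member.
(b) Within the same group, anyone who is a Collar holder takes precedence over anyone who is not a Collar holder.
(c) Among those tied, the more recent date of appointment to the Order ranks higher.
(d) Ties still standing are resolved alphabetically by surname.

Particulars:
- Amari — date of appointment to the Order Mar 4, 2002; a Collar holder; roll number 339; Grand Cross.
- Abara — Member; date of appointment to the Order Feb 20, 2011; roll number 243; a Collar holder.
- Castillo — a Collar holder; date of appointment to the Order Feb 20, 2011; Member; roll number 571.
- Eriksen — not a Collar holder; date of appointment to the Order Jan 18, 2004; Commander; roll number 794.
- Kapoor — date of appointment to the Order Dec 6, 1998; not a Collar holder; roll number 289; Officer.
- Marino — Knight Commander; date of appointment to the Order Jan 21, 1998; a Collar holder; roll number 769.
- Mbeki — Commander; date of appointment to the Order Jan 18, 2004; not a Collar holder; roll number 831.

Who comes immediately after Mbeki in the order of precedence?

Kapoor

By grade within the Order: Amari (Grand Cross); then Marino (Knight Commander); then Eriksen and Mbeki (Commander); then Kapoor (Officer); then Abara and Castillo (Member).
Eriksen and Mbeki are each not a Collar holder, so the next rule applies.
Eriksen and Mbeki both have date of appointment to the Order Jan 18, 2004, so the next rule applies.
Among Eriksen and Mbeki, alphabetically by surname: Eriksen before Mbeki.
Abara and Castillo are each a Collar holder, so the next rule applies.
Abara and Castillo both have date of appointment to the Order Feb 20, 2011, so the next rule applies.
Among Abara and Castillo, alphabetically by surname: Abara before Castillo.
Order: Amari, Marino, Eriksen, Mbeki, Kapoor, Abara, Castillo.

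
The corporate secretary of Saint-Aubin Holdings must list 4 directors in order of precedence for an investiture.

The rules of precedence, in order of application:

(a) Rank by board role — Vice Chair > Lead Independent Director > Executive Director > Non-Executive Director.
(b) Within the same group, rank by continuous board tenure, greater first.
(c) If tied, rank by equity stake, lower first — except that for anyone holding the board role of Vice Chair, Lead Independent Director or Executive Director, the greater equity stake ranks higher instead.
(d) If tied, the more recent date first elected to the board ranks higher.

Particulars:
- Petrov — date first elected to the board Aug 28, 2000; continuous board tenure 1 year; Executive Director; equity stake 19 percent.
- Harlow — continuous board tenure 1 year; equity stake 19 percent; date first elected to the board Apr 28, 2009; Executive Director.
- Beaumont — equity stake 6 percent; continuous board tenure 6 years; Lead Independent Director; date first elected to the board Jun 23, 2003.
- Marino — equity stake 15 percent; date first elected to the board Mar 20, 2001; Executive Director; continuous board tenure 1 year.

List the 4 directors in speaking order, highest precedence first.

Beaumont, Harlow, Petrov, Marino

By board role: Beaumont (Lead Independent Director); then Harlow, Petrov and Marino (Executive Director).
Harlow, Petrov and Marino all have continuous board tenure 1 year, so the next rule applies.
Among Harlow, Petrov and Marino, by equity stake (higher first) (reversed rule for this group): Harlow and Petrov (19 percent) before Marino (15 percent).
Among Harlow and Petrov, by date first elected to the board (later first): Harlow (Apr 28, 2009) before Petrov (Aug 28, 2000).
Full order: Beaumont, Harlow, Petrov, Marino.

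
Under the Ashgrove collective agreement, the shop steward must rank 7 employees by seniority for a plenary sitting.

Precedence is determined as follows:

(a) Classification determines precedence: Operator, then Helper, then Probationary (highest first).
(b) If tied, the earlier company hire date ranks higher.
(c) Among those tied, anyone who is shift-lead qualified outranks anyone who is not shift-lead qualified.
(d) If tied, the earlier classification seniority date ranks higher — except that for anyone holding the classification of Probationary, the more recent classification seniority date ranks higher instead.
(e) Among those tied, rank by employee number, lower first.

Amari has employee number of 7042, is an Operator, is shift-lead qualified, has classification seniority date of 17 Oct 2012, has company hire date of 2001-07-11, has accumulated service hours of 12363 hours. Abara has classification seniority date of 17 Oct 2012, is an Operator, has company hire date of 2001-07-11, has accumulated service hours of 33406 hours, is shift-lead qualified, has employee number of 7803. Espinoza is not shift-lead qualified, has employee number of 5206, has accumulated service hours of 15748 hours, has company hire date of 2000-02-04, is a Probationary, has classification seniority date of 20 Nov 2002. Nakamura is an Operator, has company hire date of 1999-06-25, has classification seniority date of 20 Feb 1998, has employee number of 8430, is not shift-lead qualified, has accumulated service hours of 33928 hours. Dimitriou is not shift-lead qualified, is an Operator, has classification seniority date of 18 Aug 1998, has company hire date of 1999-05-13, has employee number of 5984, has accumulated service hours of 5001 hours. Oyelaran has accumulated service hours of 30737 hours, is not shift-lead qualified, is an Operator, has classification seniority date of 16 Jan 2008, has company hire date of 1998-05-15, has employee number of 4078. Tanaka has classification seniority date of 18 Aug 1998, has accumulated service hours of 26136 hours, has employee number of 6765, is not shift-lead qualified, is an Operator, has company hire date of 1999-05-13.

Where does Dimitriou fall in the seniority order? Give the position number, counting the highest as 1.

2

By classification: Oyelaran, Dimitriou, Tanaka, Nakamura, Amari and Abara (Operator); then Espinoza (Probationary).
Among Oyelaran, Dimitriou, Tanaka, Nakamura, Amari and Abara, by company hire date (earlier first): Oyelaran (1998-05-15) before Dimitriou and Tanaka (1999-05-13) before Nakamura (1999-06-25) before Amari and Abara (2001-07-11).
Dimitriou and Tanaka are each not shift-lead qualified, so the next rule applies.
Dimitriou and Tanaka both have classification seniority date 18 Aug 1998, so the next rule applies.
Among Dimitriou and Tanaka, by employee number (lower first): Dimitriou (5984) before Tanaka (6765).
Amari and Abara are each shift-lead qualified, so the next rule applies.
Amari and Abara both have classification seniority date 17 Oct 2012, so the next rule applies.
Among Amari and Abara, by employee number (lower first): Amari (7042) before Abara (7803).
Order: Oyelaran, Dimitriou, Tanaka, Nakamura, Amari, Abara, Espinoza. So position 2.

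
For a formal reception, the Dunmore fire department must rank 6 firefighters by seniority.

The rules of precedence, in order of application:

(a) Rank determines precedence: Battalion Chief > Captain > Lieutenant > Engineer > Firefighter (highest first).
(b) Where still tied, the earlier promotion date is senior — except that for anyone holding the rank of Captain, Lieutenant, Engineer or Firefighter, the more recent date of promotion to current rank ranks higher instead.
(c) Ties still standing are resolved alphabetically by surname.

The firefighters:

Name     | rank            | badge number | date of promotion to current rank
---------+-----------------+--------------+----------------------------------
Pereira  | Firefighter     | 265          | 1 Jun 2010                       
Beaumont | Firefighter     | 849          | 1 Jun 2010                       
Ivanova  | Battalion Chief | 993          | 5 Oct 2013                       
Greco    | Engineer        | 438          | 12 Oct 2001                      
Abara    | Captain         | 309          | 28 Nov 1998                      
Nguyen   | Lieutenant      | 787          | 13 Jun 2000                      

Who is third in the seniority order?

Nguyen

By rank: Ivanova (Battalion Chief); then Abara (Captain); then Nguyen (Lieutenant); then Greco (Engineer); then Beaumont and Pereira (Firefighter).
Beaumont and Pereira both have date of promotion to current rank 1 Jun 2010, so the next rule applies.
Among Beaumont and Pereira, alphabetically by surname: Beaumont before Pereira.
Order: Ivanova, Abara, Nguyen, Greco, Beaumont, Pereira.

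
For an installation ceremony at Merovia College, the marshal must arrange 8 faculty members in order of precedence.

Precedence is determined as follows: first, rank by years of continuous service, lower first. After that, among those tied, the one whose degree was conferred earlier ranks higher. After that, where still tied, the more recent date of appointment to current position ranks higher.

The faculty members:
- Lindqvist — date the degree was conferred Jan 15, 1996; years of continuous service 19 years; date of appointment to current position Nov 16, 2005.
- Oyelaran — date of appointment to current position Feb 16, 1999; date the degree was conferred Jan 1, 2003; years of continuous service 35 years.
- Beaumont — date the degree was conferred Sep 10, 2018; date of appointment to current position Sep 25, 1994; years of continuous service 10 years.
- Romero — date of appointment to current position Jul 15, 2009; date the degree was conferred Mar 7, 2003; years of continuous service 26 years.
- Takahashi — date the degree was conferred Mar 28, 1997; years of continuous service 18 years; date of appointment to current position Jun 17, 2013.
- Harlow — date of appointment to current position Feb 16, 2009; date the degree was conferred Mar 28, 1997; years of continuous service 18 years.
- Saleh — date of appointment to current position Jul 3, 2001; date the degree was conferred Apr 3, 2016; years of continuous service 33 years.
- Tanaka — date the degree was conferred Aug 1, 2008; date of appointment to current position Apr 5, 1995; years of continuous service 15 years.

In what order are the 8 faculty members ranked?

Beaumont, Tanaka, Takahashi, Harlow, Lindqvist, Romero, Saleh, Oyelaran

By years of continuous service (lower first): Beaumont (10 years); then Tanaka (15 years); then Takahashi and Harlow (both 18 years); then Lindqvist (19 years); then Romero (26 years); then Saleh (33 years); then Oyelaran (35 years).
Takahashi and Harlow both have date the degree was conferred Mar 28, 1997, so the next rule applies.
Among Takahashi and Harlow, by date of appointment to current position (later first): Takahashi (Jun 17, 2013) before Harlow (Feb 16, 2009).
Full order: Beaumont, Tanaka, Takahashi, Harlow, Lindqvist, Romero, Saleh, Oyelaran.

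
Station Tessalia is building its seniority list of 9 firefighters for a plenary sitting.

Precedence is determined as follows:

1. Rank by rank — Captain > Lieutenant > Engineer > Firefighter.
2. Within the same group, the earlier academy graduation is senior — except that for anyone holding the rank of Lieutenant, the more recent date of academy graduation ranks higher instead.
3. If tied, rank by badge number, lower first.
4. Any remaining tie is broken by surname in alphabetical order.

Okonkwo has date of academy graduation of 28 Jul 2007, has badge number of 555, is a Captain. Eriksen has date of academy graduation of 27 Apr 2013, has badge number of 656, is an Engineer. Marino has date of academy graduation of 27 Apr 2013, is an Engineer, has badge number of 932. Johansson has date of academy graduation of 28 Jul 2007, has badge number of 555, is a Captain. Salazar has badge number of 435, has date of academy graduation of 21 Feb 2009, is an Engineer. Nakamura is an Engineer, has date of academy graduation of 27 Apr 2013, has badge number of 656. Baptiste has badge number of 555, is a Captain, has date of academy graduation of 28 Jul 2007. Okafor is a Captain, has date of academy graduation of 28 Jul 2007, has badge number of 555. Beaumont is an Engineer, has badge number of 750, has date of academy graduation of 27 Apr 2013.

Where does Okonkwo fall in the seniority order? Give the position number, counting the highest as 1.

By rank: Baptiste, Johansson, Okafor and Okonkwo (Captain); then Salazar, Eriksen, Nakamura, Beaumont and Marino (Engineer).
Baptiste, Johansson, Okafor and Okonkwo all have date of academy graduation 28 Jul 2007, so the next rule applies.
Baptiste, Johansson, Okafor and Okonkwo all have badge number 555, so the next rule applies.
Among Baptiste, Johansson, Okafor and Okonkwo, alphabetically by surname: Baptiste before Johansson before Okafor before Okonkwo.
Among Salazar, Eriksen, Nakamura, Beaumont and Marino, by date of academy graduation (earlier first): Salazar (21 Feb 2009) before Eriksen, Nakamura, Beaumont and Marino (27 Apr 2013).
Among Eriksen, Nakamura, Beaumont and Marino, by badge number (lower first): Eriksen and Nakamura (656) before Beaumont (750) before Marino (932).
Among Eriksen and Nakamura, alphabetically by surname: Eriksen before Nakamura.
Order: Baptiste, Johansson, Okafor, Okonkwo, Salazar, Eriksen, Nakamura, Beaumont, Marino. So position 4.

4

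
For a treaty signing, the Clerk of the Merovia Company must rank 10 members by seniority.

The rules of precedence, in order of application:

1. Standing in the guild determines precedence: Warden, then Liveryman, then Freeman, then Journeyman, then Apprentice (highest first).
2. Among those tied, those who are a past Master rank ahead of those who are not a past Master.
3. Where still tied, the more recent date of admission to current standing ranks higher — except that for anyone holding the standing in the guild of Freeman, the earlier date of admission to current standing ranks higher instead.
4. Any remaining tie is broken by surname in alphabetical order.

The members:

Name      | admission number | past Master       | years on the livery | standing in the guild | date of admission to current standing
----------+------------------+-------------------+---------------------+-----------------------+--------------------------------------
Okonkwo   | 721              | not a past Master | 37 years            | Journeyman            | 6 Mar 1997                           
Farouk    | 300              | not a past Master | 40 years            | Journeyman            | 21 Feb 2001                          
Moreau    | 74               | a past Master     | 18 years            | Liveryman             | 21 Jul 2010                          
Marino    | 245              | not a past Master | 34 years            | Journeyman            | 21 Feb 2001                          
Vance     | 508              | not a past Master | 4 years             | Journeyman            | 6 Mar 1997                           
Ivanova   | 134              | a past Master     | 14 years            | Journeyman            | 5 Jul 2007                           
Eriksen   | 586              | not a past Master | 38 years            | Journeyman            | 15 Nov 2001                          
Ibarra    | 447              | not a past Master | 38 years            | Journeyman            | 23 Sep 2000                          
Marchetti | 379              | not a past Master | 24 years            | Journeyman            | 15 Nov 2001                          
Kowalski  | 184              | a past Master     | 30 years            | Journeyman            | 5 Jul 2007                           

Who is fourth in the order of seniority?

Eriksen

By standing in the guild: Moreau (Liveryman); then Ivanova, Kowalski, Eriksen, Marchetti, Farouk, Marino, Ibarra, Okonkwo and Vance (Journeyman).
Among Ivanova, Kowalski, Eriksen, Marchetti, Farouk, Marino, Ibarra, Okonkwo and Vance, a past Master before not a past Master: Ivanova and Kowalski (a past Master) before Eriksen, Marchetti, Farouk, Marino, Ibarra, Okonkwo and Vance (not a past Master).
Ivanova and Kowalski both have date of admission to current standing 5 Jul 2007, so the next rule applies.
Among Ivanova and Kowalski, alphabetically by surname: Ivanova before Kowalski.
Among Eriksen, Marchetti, Farouk, Marino, Ibarra, Okonkwo and Vance, by date of admission to current standing (later first): Eriksen and Marchetti (15 Nov 2001) before Farouk and Marino (21 Feb 2001) before Ibarra (23 Sep 2000) before Okonkwo and Vance (6 Mar 1997).
Among Eriksen and Marchetti, alphabetically by surname: Eriksen before Marchetti.
Among Farouk and Marino, alphabetically by surname: Farouk before Marino.
Among Okonkwo and Vance, alphabetically by surname: Okonkwo before Vance.
Order: Moreau, Ivanova, Kowalski, Eriksen, Marchetti, Farouk, Marino, Ibarra, Okonkwo, Vance.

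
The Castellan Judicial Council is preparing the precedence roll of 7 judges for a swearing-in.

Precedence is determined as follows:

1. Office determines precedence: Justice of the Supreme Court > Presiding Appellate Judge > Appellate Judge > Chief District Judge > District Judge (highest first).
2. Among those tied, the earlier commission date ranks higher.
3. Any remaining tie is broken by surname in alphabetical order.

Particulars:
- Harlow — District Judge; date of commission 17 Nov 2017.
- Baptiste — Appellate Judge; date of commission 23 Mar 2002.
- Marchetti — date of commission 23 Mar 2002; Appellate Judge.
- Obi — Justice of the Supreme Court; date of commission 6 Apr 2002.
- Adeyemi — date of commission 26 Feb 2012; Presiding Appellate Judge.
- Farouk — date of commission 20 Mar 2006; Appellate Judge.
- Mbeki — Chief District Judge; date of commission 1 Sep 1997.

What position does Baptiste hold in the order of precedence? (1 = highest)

By office: Obi (Justice of the Supreme Court); then Adeyemi (Presiding Appellate Judge); then Baptiste, Marchetti and Farouk (Appellate Judge); then Mbeki (Chief District Judge); then Harlow (District Judge).
Among Baptiste, Marchetti and Farouk, by date of commission (earlier first): Baptiste and Marchetti (23 Mar 2002) before Farouk (20 Mar 2006).
Among Baptiste and Marchetti, alphabetically by surname: Baptiste before Marchetti.
Order: Obi, Adeyemi, Baptiste, Marchetti, Farouk, Mbeki, Harlow. So position 3.

3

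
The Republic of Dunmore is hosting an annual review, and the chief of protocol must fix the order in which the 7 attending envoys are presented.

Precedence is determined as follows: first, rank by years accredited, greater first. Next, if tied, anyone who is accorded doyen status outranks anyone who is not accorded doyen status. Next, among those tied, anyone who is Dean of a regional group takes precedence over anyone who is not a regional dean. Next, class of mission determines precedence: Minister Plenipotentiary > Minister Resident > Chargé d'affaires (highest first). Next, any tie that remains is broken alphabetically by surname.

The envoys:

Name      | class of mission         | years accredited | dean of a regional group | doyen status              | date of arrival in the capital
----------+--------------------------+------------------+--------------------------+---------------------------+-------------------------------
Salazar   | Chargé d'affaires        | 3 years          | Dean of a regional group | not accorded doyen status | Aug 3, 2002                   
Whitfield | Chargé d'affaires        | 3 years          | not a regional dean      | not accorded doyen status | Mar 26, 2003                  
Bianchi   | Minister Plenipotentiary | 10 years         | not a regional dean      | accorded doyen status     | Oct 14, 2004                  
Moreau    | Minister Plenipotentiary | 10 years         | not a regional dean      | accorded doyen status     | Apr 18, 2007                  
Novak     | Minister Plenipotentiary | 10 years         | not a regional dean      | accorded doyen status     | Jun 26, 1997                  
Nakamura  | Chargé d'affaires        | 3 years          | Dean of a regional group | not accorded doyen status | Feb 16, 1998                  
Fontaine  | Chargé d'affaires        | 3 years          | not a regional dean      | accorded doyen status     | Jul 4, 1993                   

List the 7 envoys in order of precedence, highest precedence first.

By years accredited (higher first): Bianchi, Moreau and Novak (each 10 years); then Fontaine, Nakamura, Salazar and Whitfield (each 3 years).
Bianchi, Moreau and Novak are each accorded doyen status, so the next rule applies.
Bianchi, Moreau and Novak are each not a regional dean, so the next rule applies.
Bianchi, Moreau and Novak are each Minister Plenipotentiary, so the next rule applies.
Among Bianchi, Moreau and Novak, alphabetically by surname: Bianchi before Moreau before Novak.
Among Fontaine, Nakamura, Salazar and Whitfield, accorded doyen status before not accorded doyen status: Fontaine (accorded doyen status) before Nakamura, Salazar and Whitfield (not accorded doyen status).
Among Nakamura, Salazar and Whitfield, Dean of a regional group before not a regional dean: Nakamura and Salazar (Dean of a regional group) before Whitfield (not a regional dean).
Nakamura and Salazar are each Chargé d'affaires, so the next rule applies.
Among Nakamura and Salazar, alphabetically by surname: Nakamura before Salazar.
Full order: Bianchi, Moreau, Novak, Fontaine, Nakamura, Salazar, Whitfield.

Bianchi, Moreau, Novak, Fontaine, Nakamura, Salazar, Whitfield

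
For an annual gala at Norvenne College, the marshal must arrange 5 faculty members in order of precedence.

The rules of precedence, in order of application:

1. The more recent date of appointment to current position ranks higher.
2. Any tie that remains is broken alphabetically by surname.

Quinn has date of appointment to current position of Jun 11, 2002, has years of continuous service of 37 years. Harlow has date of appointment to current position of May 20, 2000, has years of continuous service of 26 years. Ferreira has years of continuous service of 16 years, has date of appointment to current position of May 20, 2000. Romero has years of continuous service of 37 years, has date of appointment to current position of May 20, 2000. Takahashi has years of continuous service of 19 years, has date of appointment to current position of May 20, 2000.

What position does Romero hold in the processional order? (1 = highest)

By date of appointment to current position (later first): Quinn (Jun 11, 2002); then Ferreira, Harlow, Romero and Takahashi (each May 20, 2000).
Among Ferreira, Harlow, Romero and Takahashi, alphabetically by surname: Ferreira before Harlow before Romero before Takahashi.
Order: Quinn, Ferreira, Harlow, Romero, Takahashi. So position 4.

4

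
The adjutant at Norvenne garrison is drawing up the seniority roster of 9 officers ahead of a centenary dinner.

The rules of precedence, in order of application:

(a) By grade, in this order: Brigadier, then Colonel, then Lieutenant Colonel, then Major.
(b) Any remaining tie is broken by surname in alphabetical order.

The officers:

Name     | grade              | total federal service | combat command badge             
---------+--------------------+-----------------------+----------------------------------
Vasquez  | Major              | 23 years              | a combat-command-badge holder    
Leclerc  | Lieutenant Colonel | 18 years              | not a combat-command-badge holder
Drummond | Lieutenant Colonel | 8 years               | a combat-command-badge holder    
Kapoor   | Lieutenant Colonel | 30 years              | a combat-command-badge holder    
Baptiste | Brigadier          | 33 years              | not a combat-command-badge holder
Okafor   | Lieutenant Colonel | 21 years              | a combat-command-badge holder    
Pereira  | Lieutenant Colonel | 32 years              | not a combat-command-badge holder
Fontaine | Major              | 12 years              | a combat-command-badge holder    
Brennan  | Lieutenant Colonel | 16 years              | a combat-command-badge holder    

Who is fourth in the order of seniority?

Kapoor

By grade: Baptiste (Brigadier); then Brennan, Drummond, Kapoor, Leclerc, Okafor and Pereira (Lieutenant Colonel); then Fontaine and Vasquez (Major).
Among Brennan, Drummond, Kapoor, Leclerc, Okafor and Pereira, alphabetically by surname: Brennan before Drummond before Kapoor before Leclerc before Okafor before Pereira.
Among Fontaine and Vasquez, alphabetically by surname: Fontaine before Vasquez.
Order: Baptiste, Brennan, Drummond, Kapoor, Leclerc, Okafor, Pereira, Fontaine, Vasquez.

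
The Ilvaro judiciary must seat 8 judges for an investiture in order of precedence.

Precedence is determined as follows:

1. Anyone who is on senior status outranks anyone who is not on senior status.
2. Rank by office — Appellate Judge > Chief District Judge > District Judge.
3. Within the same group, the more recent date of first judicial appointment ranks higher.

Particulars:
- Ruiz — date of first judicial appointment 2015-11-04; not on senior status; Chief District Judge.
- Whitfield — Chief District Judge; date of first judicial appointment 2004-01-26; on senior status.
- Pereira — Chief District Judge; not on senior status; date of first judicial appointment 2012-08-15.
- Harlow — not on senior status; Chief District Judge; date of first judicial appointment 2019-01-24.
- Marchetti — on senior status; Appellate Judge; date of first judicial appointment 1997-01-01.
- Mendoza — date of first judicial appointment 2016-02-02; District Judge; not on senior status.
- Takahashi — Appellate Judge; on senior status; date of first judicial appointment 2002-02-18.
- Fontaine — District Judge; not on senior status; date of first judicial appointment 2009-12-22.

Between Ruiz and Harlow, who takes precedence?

By the first rule: Takahashi, Marchetti and Whitfield (each on senior status); then Harlow, Ruiz, Pereira, Mendoza and Fontaine (each not on senior status).
Among Takahashi, Marchetti and Whitfield, by office: Takahashi and Marchetti (Appellate Judge) before Whitfield (Chief District Judge).
Among Takahashi and Marchetti, by date of first judicial appointment (later first): Takahashi (2002-02-18) before Marchetti (1997-01-01).
Among Harlow, Ruiz, Pereira, Mendoza and Fontaine, by office: Harlow, Ruiz and Pereira (Chief District Judge) before Mendoza and Fontaine (District Judge).
Among Harlow, Ruiz and Pereira, by date of first judicial appointment (later first): Harlow (2019-01-24) before Ruiz (2015-11-04) before Pereira (2012-08-15).
Among Mendoza and Fontaine, by date of first judicial appointment (later first): Mendoza (2016-02-02) before Fontaine (2009-12-22).
So Harlow takes precedence.

Harlow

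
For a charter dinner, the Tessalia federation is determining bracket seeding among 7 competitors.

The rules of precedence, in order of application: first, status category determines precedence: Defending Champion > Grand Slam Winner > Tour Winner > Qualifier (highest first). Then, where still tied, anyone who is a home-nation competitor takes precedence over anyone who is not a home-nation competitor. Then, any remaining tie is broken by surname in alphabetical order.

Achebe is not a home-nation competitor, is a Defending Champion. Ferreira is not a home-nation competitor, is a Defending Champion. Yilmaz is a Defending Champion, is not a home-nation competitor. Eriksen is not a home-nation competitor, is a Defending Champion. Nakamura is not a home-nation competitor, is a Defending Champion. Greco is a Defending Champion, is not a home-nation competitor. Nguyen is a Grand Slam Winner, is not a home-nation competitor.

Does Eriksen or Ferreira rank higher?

Eriksen

By status category: Achebe, Eriksen, Ferreira, Greco, Nakamura and Yilmaz (Defending Champion); then Nguyen (Grand Slam Winner).
Achebe, Eriksen, Ferreira, Greco, Nakamura and Yilmaz are each not a home-nation competitor, so the next rule applies.
Among Achebe, Eriksen, Ferreira, Greco, Nakamura and Yilmaz, alphabetically by surname: Achebe before Eriksen before Ferreira before Greco before Nakamura before Yilmaz.
So Eriksen takes precedence.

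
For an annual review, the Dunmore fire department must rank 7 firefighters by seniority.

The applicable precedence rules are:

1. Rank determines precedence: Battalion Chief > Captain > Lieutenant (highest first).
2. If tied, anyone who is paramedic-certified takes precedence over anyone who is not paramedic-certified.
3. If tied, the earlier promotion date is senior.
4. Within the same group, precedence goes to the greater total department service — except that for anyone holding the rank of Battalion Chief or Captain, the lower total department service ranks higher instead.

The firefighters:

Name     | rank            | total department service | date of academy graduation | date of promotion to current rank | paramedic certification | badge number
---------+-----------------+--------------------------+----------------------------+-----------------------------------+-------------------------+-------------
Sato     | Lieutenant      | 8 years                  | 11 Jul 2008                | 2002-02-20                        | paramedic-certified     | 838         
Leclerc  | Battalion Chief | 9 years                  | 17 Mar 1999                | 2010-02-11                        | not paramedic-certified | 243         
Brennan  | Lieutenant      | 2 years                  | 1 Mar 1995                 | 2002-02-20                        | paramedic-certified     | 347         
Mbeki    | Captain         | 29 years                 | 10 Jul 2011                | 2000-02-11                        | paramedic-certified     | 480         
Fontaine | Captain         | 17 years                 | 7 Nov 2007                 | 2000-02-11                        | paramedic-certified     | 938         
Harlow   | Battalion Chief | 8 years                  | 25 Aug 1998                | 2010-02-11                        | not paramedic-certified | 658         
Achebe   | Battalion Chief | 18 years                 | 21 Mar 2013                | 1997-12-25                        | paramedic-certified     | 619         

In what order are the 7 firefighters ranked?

Achebe, Harlow, Leclerc, Fontaine, Mbeki, Sato, Brennan

By rank: Achebe, Harlow and Leclerc (Battalion Chief); then Fontaine and Mbeki (Captain); then Sato and Brennan (Lieutenant).
Among Achebe, Harlow and Leclerc, paramedic-certified before not paramedic-certified: Achebe (paramedic-certified) before Harlow and Leclerc (not paramedic-certified).
Harlow and Leclerc both have date of promotion to current rank 2010-02-11, so the next rule applies.
Among Harlow and Leclerc, by total department service (lower first) (reversed rule for this group): Harlow (8 years) before Leclerc (9 years).
Fontaine and Mbeki are each paramedic-certified, so the next rule applies.
Fontaine and Mbeki both have date of promotion to current rank 2000-02-11, so the next rule applies.
Among Fontaine and Mbeki, by total department service (lower first) (reversed rule for this group): Fontaine (17 years) before Mbeki (29 years).
Sato and Brennan are each paramedic-certified, so the next rule applies.
Sato and Brennan both have date of promotion to current rank 2002-02-20, so the next rule applies.
Among Sato and Brennan, by total department service (higher first): Sato (8 years) before Brennan (2 years).
Full order: Achebe, Harlow, Leclerc, Fontaine, Mbeki, Sato, Brennan.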